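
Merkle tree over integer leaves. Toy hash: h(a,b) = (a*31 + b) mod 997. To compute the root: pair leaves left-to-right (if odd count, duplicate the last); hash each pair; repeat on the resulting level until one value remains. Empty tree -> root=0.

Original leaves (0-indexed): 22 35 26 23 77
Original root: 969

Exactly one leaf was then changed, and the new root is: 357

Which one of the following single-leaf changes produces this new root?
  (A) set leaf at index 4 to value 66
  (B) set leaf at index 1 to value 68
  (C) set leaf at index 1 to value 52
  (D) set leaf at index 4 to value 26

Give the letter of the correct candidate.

Original leaves: [22, 35, 26, 23, 77]
Target new root: 357
Try each candidate change and compute the resulting root:
Candidate A: set leaf[4] = 66 -> leaves = [22, 35, 26, 23, 66]
  L0: [22, 35, 26, 23, 66]
  L1: h(22,35)=(22*31+35)%997=717 h(26,23)=(26*31+23)%997=829 h(66,66)=(66*31+66)%997=118 -> [717, 829, 118]
  L2: h(717,829)=(717*31+829)%997=125 h(118,118)=(118*31+118)%997=785 -> [125, 785]
  L3: h(125,785)=(125*31+785)%997=672 -> [672]
  root = 672 != target 357
Candidate B: set leaf[1] = 68 -> leaves = [22, 68, 26, 23, 77]
  L0: [22, 68, 26, 23, 77]
  L1: h(22,68)=(22*31+68)%997=750 h(26,23)=(26*31+23)%997=829 h(77,77)=(77*31+77)%997=470 -> [750, 829, 470]
  L2: h(750,829)=(750*31+829)%997=151 h(470,470)=(470*31+470)%997=85 -> [151, 85]
  L3: h(151,85)=(151*31+85)%997=778 -> [778]
  root = 778 != target 357
Candidate C: set leaf[1] = 52 -> leaves = [22, 52, 26, 23, 77]
  L0: [22, 52, 26, 23, 77]
  L1: h(22,52)=(22*31+52)%997=734 h(26,23)=(26*31+23)%997=829 h(77,77)=(77*31+77)%997=470 -> [734, 829, 470]
  L2: h(734,829)=(734*31+829)%997=652 h(470,470)=(470*31+470)%997=85 -> [652, 85]
  L3: h(652,85)=(652*31+85)%997=357 -> [357]
  root = 357 == target 357  ** MATCH **
Candidate D: set leaf[4] = 26 -> leaves = [22, 35, 26, 23, 26]
  L0: [22, 35, 26, 23, 26]
  L1: h(22,35)=(22*31+35)%997=717 h(26,23)=(26*31+23)%997=829 h(26,26)=(26*31+26)%997=832 -> [717, 829, 832]
  L2: h(717,829)=(717*31+829)%997=125 h(832,832)=(832*31+832)%997=702 -> [125, 702]
  L3: h(125,702)=(125*31+702)%997=589 -> [589]
  root = 589 != target 357
Candidate C produces the target root.

Answer: C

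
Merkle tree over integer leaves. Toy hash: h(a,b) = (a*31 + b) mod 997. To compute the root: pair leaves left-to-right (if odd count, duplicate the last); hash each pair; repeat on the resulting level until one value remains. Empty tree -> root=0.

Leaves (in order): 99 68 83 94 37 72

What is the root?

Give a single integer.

L0: [99, 68, 83, 94, 37, 72]
L1: h(99,68)=(99*31+68)%997=146 h(83,94)=(83*31+94)%997=673 h(37,72)=(37*31+72)%997=222 -> [146, 673, 222]
L2: h(146,673)=(146*31+673)%997=214 h(222,222)=(222*31+222)%997=125 -> [214, 125]
L3: h(214,125)=(214*31+125)%997=777 -> [777]

Answer: 777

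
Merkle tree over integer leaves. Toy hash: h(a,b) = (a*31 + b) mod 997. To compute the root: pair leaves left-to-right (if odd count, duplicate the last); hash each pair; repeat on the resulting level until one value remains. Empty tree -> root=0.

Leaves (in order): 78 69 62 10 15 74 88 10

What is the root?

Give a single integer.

L0: [78, 69, 62, 10, 15, 74, 88, 10]
L1: h(78,69)=(78*31+69)%997=493 h(62,10)=(62*31+10)%997=935 h(15,74)=(15*31+74)%997=539 h(88,10)=(88*31+10)%997=744 -> [493, 935, 539, 744]
L2: h(493,935)=(493*31+935)%997=266 h(539,744)=(539*31+744)%997=504 -> [266, 504]
L3: h(266,504)=(266*31+504)%997=774 -> [774]

Answer: 774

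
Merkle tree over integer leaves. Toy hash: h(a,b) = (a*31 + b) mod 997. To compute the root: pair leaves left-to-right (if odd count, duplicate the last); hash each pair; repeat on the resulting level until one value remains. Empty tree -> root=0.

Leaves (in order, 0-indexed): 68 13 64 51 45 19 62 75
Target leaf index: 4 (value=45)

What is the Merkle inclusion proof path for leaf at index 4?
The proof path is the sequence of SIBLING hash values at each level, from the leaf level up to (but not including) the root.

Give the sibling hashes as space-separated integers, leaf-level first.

Answer: 19 3 987

Derivation:
L0 (leaves): [68, 13, 64, 51, 45, 19, 62, 75], target index=4
L1: h(68,13)=(68*31+13)%997=127 [pair 0] h(64,51)=(64*31+51)%997=41 [pair 1] h(45,19)=(45*31+19)%997=417 [pair 2] h(62,75)=(62*31+75)%997=3 [pair 3] -> [127, 41, 417, 3]
  Sibling for proof at L0: 19
L2: h(127,41)=(127*31+41)%997=987 [pair 0] h(417,3)=(417*31+3)%997=966 [pair 1] -> [987, 966]
  Sibling for proof at L1: 3
L3: h(987,966)=(987*31+966)%997=656 [pair 0] -> [656]
  Sibling for proof at L2: 987
Root: 656
Proof path (sibling hashes from leaf to root): [19, 3, 987]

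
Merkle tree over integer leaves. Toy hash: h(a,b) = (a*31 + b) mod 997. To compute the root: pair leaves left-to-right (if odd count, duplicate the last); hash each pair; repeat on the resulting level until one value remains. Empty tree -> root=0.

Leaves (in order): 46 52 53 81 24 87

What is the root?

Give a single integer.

L0: [46, 52, 53, 81, 24, 87]
L1: h(46,52)=(46*31+52)%997=481 h(53,81)=(53*31+81)%997=727 h(24,87)=(24*31+87)%997=831 -> [481, 727, 831]
L2: h(481,727)=(481*31+727)%997=683 h(831,831)=(831*31+831)%997=670 -> [683, 670]
L3: h(683,670)=(683*31+670)%997=906 -> [906]

Answer: 906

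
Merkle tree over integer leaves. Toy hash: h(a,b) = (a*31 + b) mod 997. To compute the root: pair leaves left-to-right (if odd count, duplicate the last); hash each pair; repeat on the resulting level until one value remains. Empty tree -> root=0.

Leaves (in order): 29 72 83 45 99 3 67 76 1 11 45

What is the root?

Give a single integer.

Answer: 597

Derivation:
L0: [29, 72, 83, 45, 99, 3, 67, 76, 1, 11, 45]
L1: h(29,72)=(29*31+72)%997=971 h(83,45)=(83*31+45)%997=624 h(99,3)=(99*31+3)%997=81 h(67,76)=(67*31+76)%997=159 h(1,11)=(1*31+11)%997=42 h(45,45)=(45*31+45)%997=443 -> [971, 624, 81, 159, 42, 443]
L2: h(971,624)=(971*31+624)%997=815 h(81,159)=(81*31+159)%997=676 h(42,443)=(42*31+443)%997=748 -> [815, 676, 748]
L3: h(815,676)=(815*31+676)%997=19 h(748,748)=(748*31+748)%997=8 -> [19, 8]
L4: h(19,8)=(19*31+8)%997=597 -> [597]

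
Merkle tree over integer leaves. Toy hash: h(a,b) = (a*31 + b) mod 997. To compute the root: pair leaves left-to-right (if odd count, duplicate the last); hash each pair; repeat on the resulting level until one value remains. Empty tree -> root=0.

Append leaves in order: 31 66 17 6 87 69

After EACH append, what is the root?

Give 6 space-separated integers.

After append 31 (leaves=[31]):
  L0: [31]
  root=31
After append 66 (leaves=[31, 66]):
  L0: [31, 66]
  L1: h(31,66)=(31*31+66)%997=30 -> [30]
  root=30
After append 17 (leaves=[31, 66, 17]):
  L0: [31, 66, 17]
  L1: h(31,66)=(31*31+66)%997=30 h(17,17)=(17*31+17)%997=544 -> [30, 544]
  L2: h(30,544)=(30*31+544)%997=477 -> [477]
  root=477
After append 6 (leaves=[31, 66, 17, 6]):
  L0: [31, 66, 17, 6]
  L1: h(31,66)=(31*31+66)%997=30 h(17,6)=(17*31+6)%997=533 -> [30, 533]
  L2: h(30,533)=(30*31+533)%997=466 -> [466]
  root=466
After append 87 (leaves=[31, 66, 17, 6, 87]):
  L0: [31, 66, 17, 6, 87]
  L1: h(31,66)=(31*31+66)%997=30 h(17,6)=(17*31+6)%997=533 h(87,87)=(87*31+87)%997=790 -> [30, 533, 790]
  L2: h(30,533)=(30*31+533)%997=466 h(790,790)=(790*31+790)%997=355 -> [466, 355]
  L3: h(466,355)=(466*31+355)%997=843 -> [843]
  root=843
After append 69 (leaves=[31, 66, 17, 6, 87, 69]):
  L0: [31, 66, 17, 6, 87, 69]
  L1: h(31,66)=(31*31+66)%997=30 h(17,6)=(17*31+6)%997=533 h(87,69)=(87*31+69)%997=772 -> [30, 533, 772]
  L2: h(30,533)=(30*31+533)%997=466 h(772,772)=(772*31+772)%997=776 -> [466, 776]
  L3: h(466,776)=(466*31+776)%997=267 -> [267]
  root=267

Answer: 31 30 477 466 843 267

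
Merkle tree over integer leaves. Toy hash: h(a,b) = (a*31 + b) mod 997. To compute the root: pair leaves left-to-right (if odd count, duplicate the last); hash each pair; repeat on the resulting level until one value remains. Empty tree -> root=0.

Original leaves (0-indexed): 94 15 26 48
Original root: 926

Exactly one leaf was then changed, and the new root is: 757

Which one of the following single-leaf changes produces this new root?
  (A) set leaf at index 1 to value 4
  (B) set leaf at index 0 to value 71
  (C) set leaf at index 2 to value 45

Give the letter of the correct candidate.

Answer: B

Derivation:
Original leaves: [94, 15, 26, 48]
Target new root: 757
Try each candidate change and compute the resulting root:
Candidate A: set leaf[1] = 4 -> leaves = [94, 4, 26, 48]
  L0: [94, 4, 26, 48]
  L1: h(94,4)=(94*31+4)%997=924 h(26,48)=(26*31+48)%997=854 -> [924, 854]
  L2: h(924,854)=(924*31+854)%997=585 -> [585]
  root = 585 != target 757
Candidate B: set leaf[0] = 71 -> leaves = [71, 15, 26, 48]
  L0: [71, 15, 26, 48]
  L1: h(71,15)=(71*31+15)%997=222 h(26,48)=(26*31+48)%997=854 -> [222, 854]
  L2: h(222,854)=(222*31+854)%997=757 -> [757]
  root = 757 == target 757  ** MATCH **
Candidate C: set leaf[2] = 45 -> leaves = [94, 15, 45, 48]
  L0: [94, 15, 45, 48]
  L1: h(94,15)=(94*31+15)%997=935 h(45,48)=(45*31+48)%997=446 -> [935, 446]
  L2: h(935,446)=(935*31+446)%997=518 -> [518]
  root = 518 != target 757
Candidate B produces the target root.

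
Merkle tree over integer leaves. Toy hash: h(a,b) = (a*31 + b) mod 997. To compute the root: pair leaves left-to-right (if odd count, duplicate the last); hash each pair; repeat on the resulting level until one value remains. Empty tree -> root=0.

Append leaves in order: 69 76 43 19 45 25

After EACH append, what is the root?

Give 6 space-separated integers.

After append 69 (leaves=[69]):
  L0: [69]
  root=69
After append 76 (leaves=[69, 76]):
  L0: [69, 76]
  L1: h(69,76)=(69*31+76)%997=221 -> [221]
  root=221
After append 43 (leaves=[69, 76, 43]):
  L0: [69, 76, 43]
  L1: h(69,76)=(69*31+76)%997=221 h(43,43)=(43*31+43)%997=379 -> [221, 379]
  L2: h(221,379)=(221*31+379)%997=251 -> [251]
  root=251
After append 19 (leaves=[69, 76, 43, 19]):
  L0: [69, 76, 43, 19]
  L1: h(69,76)=(69*31+76)%997=221 h(43,19)=(43*31+19)%997=355 -> [221, 355]
  L2: h(221,355)=(221*31+355)%997=227 -> [227]
  root=227
After append 45 (leaves=[69, 76, 43, 19, 45]):
  L0: [69, 76, 43, 19, 45]
  L1: h(69,76)=(69*31+76)%997=221 h(43,19)=(43*31+19)%997=355 h(45,45)=(45*31+45)%997=443 -> [221, 355, 443]
  L2: h(221,355)=(221*31+355)%997=227 h(443,443)=(443*31+443)%997=218 -> [227, 218]
  L3: h(227,218)=(227*31+218)%997=276 -> [276]
  root=276
After append 25 (leaves=[69, 76, 43, 19, 45, 25]):
  L0: [69, 76, 43, 19, 45, 25]
  L1: h(69,76)=(69*31+76)%997=221 h(43,19)=(43*31+19)%997=355 h(45,25)=(45*31+25)%997=423 -> [221, 355, 423]
  L2: h(221,355)=(221*31+355)%997=227 h(423,423)=(423*31+423)%997=575 -> [227, 575]
  L3: h(227,575)=(227*31+575)%997=633 -> [633]
  root=633

Answer: 69 221 251 227 276 633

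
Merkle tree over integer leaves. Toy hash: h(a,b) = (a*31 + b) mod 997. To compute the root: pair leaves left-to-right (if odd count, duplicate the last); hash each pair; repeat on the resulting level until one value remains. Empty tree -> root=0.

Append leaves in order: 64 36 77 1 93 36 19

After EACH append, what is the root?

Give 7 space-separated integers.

After append 64 (leaves=[64]):
  L0: [64]
  root=64
After append 36 (leaves=[64, 36]):
  L0: [64, 36]
  L1: h(64,36)=(64*31+36)%997=26 -> [26]
  root=26
After append 77 (leaves=[64, 36, 77]):
  L0: [64, 36, 77]
  L1: h(64,36)=(64*31+36)%997=26 h(77,77)=(77*31+77)%997=470 -> [26, 470]
  L2: h(26,470)=(26*31+470)%997=279 -> [279]
  root=279
After append 1 (leaves=[64, 36, 77, 1]):
  L0: [64, 36, 77, 1]
  L1: h(64,36)=(64*31+36)%997=26 h(77,1)=(77*31+1)%997=394 -> [26, 394]
  L2: h(26,394)=(26*31+394)%997=203 -> [203]
  root=203
After append 93 (leaves=[64, 36, 77, 1, 93]):
  L0: [64, 36, 77, 1, 93]
  L1: h(64,36)=(64*31+36)%997=26 h(77,1)=(77*31+1)%997=394 h(93,93)=(93*31+93)%997=982 -> [26, 394, 982]
  L2: h(26,394)=(26*31+394)%997=203 h(982,982)=(982*31+982)%997=517 -> [203, 517]
  L3: h(203,517)=(203*31+517)%997=828 -> [828]
  root=828
After append 36 (leaves=[64, 36, 77, 1, 93, 36]):
  L0: [64, 36, 77, 1, 93, 36]
  L1: h(64,36)=(64*31+36)%997=26 h(77,1)=(77*31+1)%997=394 h(93,36)=(93*31+36)%997=925 -> [26, 394, 925]
  L2: h(26,394)=(26*31+394)%997=203 h(925,925)=(925*31+925)%997=687 -> [203, 687]
  L3: h(203,687)=(203*31+687)%997=1 -> [1]
  root=1
After append 19 (leaves=[64, 36, 77, 1, 93, 36, 19]):
  L0: [64, 36, 77, 1, 93, 36, 19]
  L1: h(64,36)=(64*31+36)%997=26 h(77,1)=(77*31+1)%997=394 h(93,36)=(93*31+36)%997=925 h(19,19)=(19*31+19)%997=608 -> [26, 394, 925, 608]
  L2: h(26,394)=(26*31+394)%997=203 h(925,608)=(925*31+608)%997=370 -> [203, 370]
  L3: h(203,370)=(203*31+370)%997=681 -> [681]
  root=681

Answer: 64 26 279 203 828 1 681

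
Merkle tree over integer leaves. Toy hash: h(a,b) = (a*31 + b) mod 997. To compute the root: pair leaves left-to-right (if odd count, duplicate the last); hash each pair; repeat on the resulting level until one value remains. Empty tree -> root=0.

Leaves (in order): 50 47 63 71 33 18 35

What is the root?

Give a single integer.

L0: [50, 47, 63, 71, 33, 18, 35]
L1: h(50,47)=(50*31+47)%997=600 h(63,71)=(63*31+71)%997=30 h(33,18)=(33*31+18)%997=44 h(35,35)=(35*31+35)%997=123 -> [600, 30, 44, 123]
L2: h(600,30)=(600*31+30)%997=684 h(44,123)=(44*31+123)%997=490 -> [684, 490]
L3: h(684,490)=(684*31+490)%997=757 -> [757]

Answer: 757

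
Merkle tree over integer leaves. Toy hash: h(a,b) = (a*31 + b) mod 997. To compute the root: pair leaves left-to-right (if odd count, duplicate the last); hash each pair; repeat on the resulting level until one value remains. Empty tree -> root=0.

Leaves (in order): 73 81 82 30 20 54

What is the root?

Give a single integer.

Answer: 964

Derivation:
L0: [73, 81, 82, 30, 20, 54]
L1: h(73,81)=(73*31+81)%997=350 h(82,30)=(82*31+30)%997=578 h(20,54)=(20*31+54)%997=674 -> [350, 578, 674]
L2: h(350,578)=(350*31+578)%997=461 h(674,674)=(674*31+674)%997=631 -> [461, 631]
L3: h(461,631)=(461*31+631)%997=964 -> [964]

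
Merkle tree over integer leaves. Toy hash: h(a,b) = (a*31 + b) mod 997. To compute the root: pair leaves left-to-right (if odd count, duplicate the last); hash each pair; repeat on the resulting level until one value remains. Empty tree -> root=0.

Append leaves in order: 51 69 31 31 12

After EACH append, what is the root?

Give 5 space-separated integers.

Answer: 51 653 298 298 589

Derivation:
After append 51 (leaves=[51]):
  L0: [51]
  root=51
After append 69 (leaves=[51, 69]):
  L0: [51, 69]
  L1: h(51,69)=(51*31+69)%997=653 -> [653]
  root=653
After append 31 (leaves=[51, 69, 31]):
  L0: [51, 69, 31]
  L1: h(51,69)=(51*31+69)%997=653 h(31,31)=(31*31+31)%997=992 -> [653, 992]
  L2: h(653,992)=(653*31+992)%997=298 -> [298]
  root=298
After append 31 (leaves=[51, 69, 31, 31]):
  L0: [51, 69, 31, 31]
  L1: h(51,69)=(51*31+69)%997=653 h(31,31)=(31*31+31)%997=992 -> [653, 992]
  L2: h(653,992)=(653*31+992)%997=298 -> [298]
  root=298
After append 12 (leaves=[51, 69, 31, 31, 12]):
  L0: [51, 69, 31, 31, 12]
  L1: h(51,69)=(51*31+69)%997=653 h(31,31)=(31*31+31)%997=992 h(12,12)=(12*31+12)%997=384 -> [653, 992, 384]
  L2: h(653,992)=(653*31+992)%997=298 h(384,384)=(384*31+384)%997=324 -> [298, 324]
  L3: h(298,324)=(298*31+324)%997=589 -> [589]
  root=589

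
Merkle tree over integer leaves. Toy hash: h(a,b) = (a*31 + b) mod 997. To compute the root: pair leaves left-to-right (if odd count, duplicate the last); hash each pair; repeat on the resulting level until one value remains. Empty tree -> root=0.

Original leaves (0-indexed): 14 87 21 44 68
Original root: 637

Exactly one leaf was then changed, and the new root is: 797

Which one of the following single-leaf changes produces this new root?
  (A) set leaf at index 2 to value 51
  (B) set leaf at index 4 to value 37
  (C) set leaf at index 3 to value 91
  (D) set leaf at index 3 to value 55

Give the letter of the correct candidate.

Answer: B

Derivation:
Original leaves: [14, 87, 21, 44, 68]
Target new root: 797
Try each candidate change and compute the resulting root:
Candidate A: set leaf[2] = 51 -> leaves = [14, 87, 51, 44, 68]
  L0: [14, 87, 51, 44, 68]
  L1: h(14,87)=(14*31+87)%997=521 h(51,44)=(51*31+44)%997=628 h(68,68)=(68*31+68)%997=182 -> [521, 628, 182]
  L2: h(521,628)=(521*31+628)%997=827 h(182,182)=(182*31+182)%997=839 -> [827, 839]
  L3: h(827,839)=(827*31+839)%997=554 -> [554]
  root = 554 != target 797
Candidate B: set leaf[4] = 37 -> leaves = [14, 87, 21, 44, 37]
  L0: [14, 87, 21, 44, 37]
  L1: h(14,87)=(14*31+87)%997=521 h(21,44)=(21*31+44)%997=695 h(37,37)=(37*31+37)%997=187 -> [521, 695, 187]
  L2: h(521,695)=(521*31+695)%997=894 h(187,187)=(187*31+187)%997=2 -> [894, 2]
  L3: h(894,2)=(894*31+2)%997=797 -> [797]
  root = 797 == target 797  ** MATCH **
Candidate C: set leaf[3] = 91 -> leaves = [14, 87, 21, 91, 68]
  L0: [14, 87, 21, 91, 68]
  L1: h(14,87)=(14*31+87)%997=521 h(21,91)=(21*31+91)%997=742 h(68,68)=(68*31+68)%997=182 -> [521, 742, 182]
  L2: h(521,742)=(521*31+742)%997=941 h(182,182)=(182*31+182)%997=839 -> [941, 839]
  L3: h(941,839)=(941*31+839)%997=100 -> [100]
  root = 100 != target 797
Candidate D: set leaf[3] = 55 -> leaves = [14, 87, 21, 55, 68]
  L0: [14, 87, 21, 55, 68]
  L1: h(14,87)=(14*31+87)%997=521 h(21,55)=(21*31+55)%997=706 h(68,68)=(68*31+68)%997=182 -> [521, 706, 182]
  L2: h(521,706)=(521*31+706)%997=905 h(182,182)=(182*31+182)%997=839 -> [905, 839]
  L3: h(905,839)=(905*31+839)%997=978 -> [978]
  root = 978 != target 797
Candidate B produces the target root.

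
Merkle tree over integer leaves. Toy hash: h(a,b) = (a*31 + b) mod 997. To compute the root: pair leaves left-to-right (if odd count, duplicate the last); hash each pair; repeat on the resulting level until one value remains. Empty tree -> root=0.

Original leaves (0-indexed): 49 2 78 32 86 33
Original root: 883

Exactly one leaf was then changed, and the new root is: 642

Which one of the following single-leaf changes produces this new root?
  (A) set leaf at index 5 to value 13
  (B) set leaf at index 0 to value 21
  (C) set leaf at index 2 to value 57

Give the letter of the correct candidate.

Original leaves: [49, 2, 78, 32, 86, 33]
Target new root: 642
Try each candidate change and compute the resulting root:
Candidate A: set leaf[5] = 13 -> leaves = [49, 2, 78, 32, 86, 13]
  L0: [49, 2, 78, 32, 86, 13]
  L1: h(49,2)=(49*31+2)%997=524 h(78,32)=(78*31+32)%997=456 h(86,13)=(86*31+13)%997=685 -> [524, 456, 685]
  L2: h(524,456)=(524*31+456)%997=748 h(685,685)=(685*31+685)%997=983 -> [748, 983]
  L3: h(748,983)=(748*31+983)%997=243 -> [243]
  root = 243 != target 642
Candidate B: set leaf[0] = 21 -> leaves = [21, 2, 78, 32, 86, 33]
  L0: [21, 2, 78, 32, 86, 33]
  L1: h(21,2)=(21*31+2)%997=653 h(78,32)=(78*31+32)%997=456 h(86,33)=(86*31+33)%997=705 -> [653, 456, 705]
  L2: h(653,456)=(653*31+456)%997=759 h(705,705)=(705*31+705)%997=626 -> [759, 626]
  L3: h(759,626)=(759*31+626)%997=227 -> [227]
  root = 227 != target 642
Candidate C: set leaf[2] = 57 -> leaves = [49, 2, 57, 32, 86, 33]
  L0: [49, 2, 57, 32, 86, 33]
  L1: h(49,2)=(49*31+2)%997=524 h(57,32)=(57*31+32)%997=802 h(86,33)=(86*31+33)%997=705 -> [524, 802, 705]
  L2: h(524,802)=(524*31+802)%997=97 h(705,705)=(705*31+705)%997=626 -> [97, 626]
  L3: h(97,626)=(97*31+626)%997=642 -> [642]
  root = 642 == target 642  ** MATCH **
Candidate C produces the target root.

Answer: C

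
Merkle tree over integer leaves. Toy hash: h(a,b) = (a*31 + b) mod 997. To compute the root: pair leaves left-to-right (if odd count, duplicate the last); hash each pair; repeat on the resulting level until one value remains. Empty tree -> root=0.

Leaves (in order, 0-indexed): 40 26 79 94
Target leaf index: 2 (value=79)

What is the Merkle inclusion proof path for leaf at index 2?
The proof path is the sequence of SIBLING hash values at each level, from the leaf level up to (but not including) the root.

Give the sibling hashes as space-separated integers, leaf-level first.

L0 (leaves): [40, 26, 79, 94], target index=2
L1: h(40,26)=(40*31+26)%997=269 [pair 0] h(79,94)=(79*31+94)%997=549 [pair 1] -> [269, 549]
  Sibling for proof at L0: 94
L2: h(269,549)=(269*31+549)%997=912 [pair 0] -> [912]
  Sibling for proof at L1: 269
Root: 912
Proof path (sibling hashes from leaf to root): [94, 269]

Answer: 94 269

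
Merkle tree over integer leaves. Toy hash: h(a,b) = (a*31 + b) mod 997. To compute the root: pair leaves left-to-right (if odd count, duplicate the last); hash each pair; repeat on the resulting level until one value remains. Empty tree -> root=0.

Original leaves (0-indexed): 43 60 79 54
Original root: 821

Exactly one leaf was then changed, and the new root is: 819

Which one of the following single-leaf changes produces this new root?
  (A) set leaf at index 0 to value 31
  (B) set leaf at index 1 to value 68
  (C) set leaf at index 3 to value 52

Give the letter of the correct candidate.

Answer: C

Derivation:
Original leaves: [43, 60, 79, 54]
Target new root: 819
Try each candidate change and compute the resulting root:
Candidate A: set leaf[0] = 31 -> leaves = [31, 60, 79, 54]
  L0: [31, 60, 79, 54]
  L1: h(31,60)=(31*31+60)%997=24 h(79,54)=(79*31+54)%997=509 -> [24, 509]
  L2: h(24,509)=(24*31+509)%997=256 -> [256]
  root = 256 != target 819
Candidate B: set leaf[1] = 68 -> leaves = [43, 68, 79, 54]
  L0: [43, 68, 79, 54]
  L1: h(43,68)=(43*31+68)%997=404 h(79,54)=(79*31+54)%997=509 -> [404, 509]
  L2: h(404,509)=(404*31+509)%997=72 -> [72]
  root = 72 != target 819
Candidate C: set leaf[3] = 52 -> leaves = [43, 60, 79, 52]
  L0: [43, 60, 79, 52]
  L1: h(43,60)=(43*31+60)%997=396 h(79,52)=(79*31+52)%997=507 -> [396, 507]
  L2: h(396,507)=(396*31+507)%997=819 -> [819]
  root = 819 == target 819  ** MATCH **
Candidate C produces the target root.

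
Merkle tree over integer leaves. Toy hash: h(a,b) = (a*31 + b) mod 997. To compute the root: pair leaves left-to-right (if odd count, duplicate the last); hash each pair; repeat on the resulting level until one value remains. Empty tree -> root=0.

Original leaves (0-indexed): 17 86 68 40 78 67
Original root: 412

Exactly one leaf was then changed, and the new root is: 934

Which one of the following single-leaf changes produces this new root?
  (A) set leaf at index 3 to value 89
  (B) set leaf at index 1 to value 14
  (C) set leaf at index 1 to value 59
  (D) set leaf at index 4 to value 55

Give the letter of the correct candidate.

Answer: A

Derivation:
Original leaves: [17, 86, 68, 40, 78, 67]
Target new root: 934
Try each candidate change and compute the resulting root:
Candidate A: set leaf[3] = 89 -> leaves = [17, 86, 68, 89, 78, 67]
  L0: [17, 86, 68, 89, 78, 67]
  L1: h(17,86)=(17*31+86)%997=613 h(68,89)=(68*31+89)%997=203 h(78,67)=(78*31+67)%997=491 -> [613, 203, 491]
  L2: h(613,203)=(613*31+203)%997=263 h(491,491)=(491*31+491)%997=757 -> [263, 757]
  L3: h(263,757)=(263*31+757)%997=934 -> [934]
  root = 934 == target 934  ** MATCH **
Candidate B: set leaf[1] = 14 -> leaves = [17, 14, 68, 40, 78, 67]
  L0: [17, 14, 68, 40, 78, 67]
  L1: h(17,14)=(17*31+14)%997=541 h(68,40)=(68*31+40)%997=154 h(78,67)=(78*31+67)%997=491 -> [541, 154, 491]
  L2: h(541,154)=(541*31+154)%997=973 h(491,491)=(491*31+491)%997=757 -> [973, 757]
  L3: h(973,757)=(973*31+757)%997=13 -> [13]
  root = 13 != target 934
Candidate C: set leaf[1] = 59 -> leaves = [17, 59, 68, 40, 78, 67]
  L0: [17, 59, 68, 40, 78, 67]
  L1: h(17,59)=(17*31+59)%997=586 h(68,40)=(68*31+40)%997=154 h(78,67)=(78*31+67)%997=491 -> [586, 154, 491]
  L2: h(586,154)=(586*31+154)%997=374 h(491,491)=(491*31+491)%997=757 -> [374, 757]
  L3: h(374,757)=(374*31+757)%997=387 -> [387]
  root = 387 != target 934
Candidate D: set leaf[4] = 55 -> leaves = [17, 86, 68, 40, 55, 67]
  L0: [17, 86, 68, 40, 55, 67]
  L1: h(17,86)=(17*31+86)%997=613 h(68,40)=(68*31+40)%997=154 h(55,67)=(55*31+67)%997=775 -> [613, 154, 775]
  L2: h(613,154)=(613*31+154)%997=214 h(775,775)=(775*31+775)%997=872 -> [214, 872]
  L3: h(214,872)=(214*31+872)%997=527 -> [527]
  root = 527 != target 934
Candidate A produces the target root.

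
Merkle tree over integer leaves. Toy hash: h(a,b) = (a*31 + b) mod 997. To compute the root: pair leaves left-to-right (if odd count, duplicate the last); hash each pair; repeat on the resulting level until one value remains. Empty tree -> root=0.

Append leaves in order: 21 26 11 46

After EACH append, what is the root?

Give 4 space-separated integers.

After append 21 (leaves=[21]):
  L0: [21]
  root=21
After append 26 (leaves=[21, 26]):
  L0: [21, 26]
  L1: h(21,26)=(21*31+26)%997=677 -> [677]
  root=677
After append 11 (leaves=[21, 26, 11]):
  L0: [21, 26, 11]
  L1: h(21,26)=(21*31+26)%997=677 h(11,11)=(11*31+11)%997=352 -> [677, 352]
  L2: h(677,352)=(677*31+352)%997=402 -> [402]
  root=402
After append 46 (leaves=[21, 26, 11, 46]):
  L0: [21, 26, 11, 46]
  L1: h(21,26)=(21*31+26)%997=677 h(11,46)=(11*31+46)%997=387 -> [677, 387]
  L2: h(677,387)=(677*31+387)%997=437 -> [437]
  root=437

Answer: 21 677 402 437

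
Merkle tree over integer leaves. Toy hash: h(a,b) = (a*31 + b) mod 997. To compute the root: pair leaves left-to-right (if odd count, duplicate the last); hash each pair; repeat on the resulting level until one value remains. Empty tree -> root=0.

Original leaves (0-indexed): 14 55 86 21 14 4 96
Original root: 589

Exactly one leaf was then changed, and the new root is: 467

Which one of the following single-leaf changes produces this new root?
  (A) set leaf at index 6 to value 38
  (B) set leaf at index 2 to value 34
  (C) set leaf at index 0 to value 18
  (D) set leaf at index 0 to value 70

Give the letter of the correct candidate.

Original leaves: [14, 55, 86, 21, 14, 4, 96]
Target new root: 467
Try each candidate change and compute the resulting root:
Candidate A: set leaf[6] = 38 -> leaves = [14, 55, 86, 21, 14, 4, 38]
  L0: [14, 55, 86, 21, 14, 4, 38]
  L1: h(14,55)=(14*31+55)%997=489 h(86,21)=(86*31+21)%997=693 h(14,4)=(14*31+4)%997=438 h(38,38)=(38*31+38)%997=219 -> [489, 693, 438, 219]
  L2: h(489,693)=(489*31+693)%997=897 h(438,219)=(438*31+219)%997=836 -> [897, 836]
  L3: h(897,836)=(897*31+836)%997=727 -> [727]
  root = 727 != target 467
Candidate B: set leaf[2] = 34 -> leaves = [14, 55, 34, 21, 14, 4, 96]
  L0: [14, 55, 34, 21, 14, 4, 96]
  L1: h(14,55)=(14*31+55)%997=489 h(34,21)=(34*31+21)%997=78 h(14,4)=(14*31+4)%997=438 h(96,96)=(96*31+96)%997=81 -> [489, 78, 438, 81]
  L2: h(489,78)=(489*31+78)%997=282 h(438,81)=(438*31+81)%997=698 -> [282, 698]
  L3: h(282,698)=(282*31+698)%997=467 -> [467]
  root = 467 == target 467  ** MATCH **
Candidate C: set leaf[0] = 18 -> leaves = [18, 55, 86, 21, 14, 4, 96]
  L0: [18, 55, 86, 21, 14, 4, 96]
  L1: h(18,55)=(18*31+55)%997=613 h(86,21)=(86*31+21)%997=693 h(14,4)=(14*31+4)%997=438 h(96,96)=(96*31+96)%997=81 -> [613, 693, 438, 81]
  L2: h(613,693)=(613*31+693)%997=753 h(438,81)=(438*31+81)%997=698 -> [753, 698]
  L3: h(753,698)=(753*31+698)%997=113 -> [113]
  root = 113 != target 467
Candidate D: set leaf[0] = 70 -> leaves = [70, 55, 86, 21, 14, 4, 96]
  L0: [70, 55, 86, 21, 14, 4, 96]
  L1: h(70,55)=(70*31+55)%997=231 h(86,21)=(86*31+21)%997=693 h(14,4)=(14*31+4)%997=438 h(96,96)=(96*31+96)%997=81 -> [231, 693, 438, 81]
  L2: h(231,693)=(231*31+693)%997=875 h(438,81)=(438*31+81)%997=698 -> [875, 698]
  L3: h(875,698)=(875*31+698)%997=904 -> [904]
  root = 904 != target 467
Candidate B produces the target root.

Answer: B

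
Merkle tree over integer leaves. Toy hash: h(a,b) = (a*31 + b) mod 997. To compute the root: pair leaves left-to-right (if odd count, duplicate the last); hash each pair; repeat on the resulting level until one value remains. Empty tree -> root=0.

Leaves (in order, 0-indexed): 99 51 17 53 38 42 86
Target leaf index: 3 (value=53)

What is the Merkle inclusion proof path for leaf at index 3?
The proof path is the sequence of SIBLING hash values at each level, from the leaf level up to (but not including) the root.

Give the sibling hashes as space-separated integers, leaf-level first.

L0 (leaves): [99, 51, 17, 53, 38, 42, 86], target index=3
L1: h(99,51)=(99*31+51)%997=129 [pair 0] h(17,53)=(17*31+53)%997=580 [pair 1] h(38,42)=(38*31+42)%997=223 [pair 2] h(86,86)=(86*31+86)%997=758 [pair 3] -> [129, 580, 223, 758]
  Sibling for proof at L0: 17
L2: h(129,580)=(129*31+580)%997=591 [pair 0] h(223,758)=(223*31+758)%997=692 [pair 1] -> [591, 692]
  Sibling for proof at L1: 129
L3: h(591,692)=(591*31+692)%997=70 [pair 0] -> [70]
  Sibling for proof at L2: 692
Root: 70
Proof path (sibling hashes from leaf to root): [17, 129, 692]

Answer: 17 129 692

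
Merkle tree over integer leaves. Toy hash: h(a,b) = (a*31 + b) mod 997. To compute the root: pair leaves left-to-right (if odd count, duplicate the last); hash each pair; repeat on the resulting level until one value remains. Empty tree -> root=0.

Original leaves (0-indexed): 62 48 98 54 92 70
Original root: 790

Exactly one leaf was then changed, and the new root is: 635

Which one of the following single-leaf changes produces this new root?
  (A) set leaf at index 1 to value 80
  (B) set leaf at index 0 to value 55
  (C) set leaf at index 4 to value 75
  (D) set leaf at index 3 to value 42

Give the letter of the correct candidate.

Answer: A

Derivation:
Original leaves: [62, 48, 98, 54, 92, 70]
Target new root: 635
Try each candidate change and compute the resulting root:
Candidate A: set leaf[1] = 80 -> leaves = [62, 80, 98, 54, 92, 70]
  L0: [62, 80, 98, 54, 92, 70]
  L1: h(62,80)=(62*31+80)%997=8 h(98,54)=(98*31+54)%997=101 h(92,70)=(92*31+70)%997=928 -> [8, 101, 928]
  L2: h(8,101)=(8*31+101)%997=349 h(928,928)=(928*31+928)%997=783 -> [349, 783]
  L3: h(349,783)=(349*31+783)%997=635 -> [635]
  root = 635 == target 635  ** MATCH **
Candidate B: set leaf[0] = 55 -> leaves = [55, 48, 98, 54, 92, 70]
  L0: [55, 48, 98, 54, 92, 70]
  L1: h(55,48)=(55*31+48)%997=756 h(98,54)=(98*31+54)%997=101 h(92,70)=(92*31+70)%997=928 -> [756, 101, 928]
  L2: h(756,101)=(756*31+101)%997=606 h(928,928)=(928*31+928)%997=783 -> [606, 783]
  L3: h(606,783)=(606*31+783)%997=626 -> [626]
  root = 626 != target 635
Candidate C: set leaf[4] = 75 -> leaves = [62, 48, 98, 54, 75, 70]
  L0: [62, 48, 98, 54, 75, 70]
  L1: h(62,48)=(62*31+48)%997=973 h(98,54)=(98*31+54)%997=101 h(75,70)=(75*31+70)%997=401 -> [973, 101, 401]
  L2: h(973,101)=(973*31+101)%997=354 h(401,401)=(401*31+401)%997=868 -> [354, 868]
  L3: h(354,868)=(354*31+868)%997=875 -> [875]
  root = 875 != target 635
Candidate D: set leaf[3] = 42 -> leaves = [62, 48, 98, 42, 92, 70]
  L0: [62, 48, 98, 42, 92, 70]
  L1: h(62,48)=(62*31+48)%997=973 h(98,42)=(98*31+42)%997=89 h(92,70)=(92*31+70)%997=928 -> [973, 89, 928]
  L2: h(973,89)=(973*31+89)%997=342 h(928,928)=(928*31+928)%997=783 -> [342, 783]
  L3: h(342,783)=(342*31+783)%997=418 -> [418]
  root = 418 != target 635
Candidate A produces the target root.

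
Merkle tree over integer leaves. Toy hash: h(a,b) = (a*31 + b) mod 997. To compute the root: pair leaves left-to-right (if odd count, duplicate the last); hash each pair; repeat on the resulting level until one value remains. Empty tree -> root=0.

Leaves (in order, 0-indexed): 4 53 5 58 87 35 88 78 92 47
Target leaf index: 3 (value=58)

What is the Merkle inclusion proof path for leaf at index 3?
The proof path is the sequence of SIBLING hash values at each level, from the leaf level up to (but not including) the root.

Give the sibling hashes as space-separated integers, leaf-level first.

Answer: 5 177 759 507

Derivation:
L0 (leaves): [4, 53, 5, 58, 87, 35, 88, 78, 92, 47], target index=3
L1: h(4,53)=(4*31+53)%997=177 [pair 0] h(5,58)=(5*31+58)%997=213 [pair 1] h(87,35)=(87*31+35)%997=738 [pair 2] h(88,78)=(88*31+78)%997=812 [pair 3] h(92,47)=(92*31+47)%997=905 [pair 4] -> [177, 213, 738, 812, 905]
  Sibling for proof at L0: 5
L2: h(177,213)=(177*31+213)%997=715 [pair 0] h(738,812)=(738*31+812)%997=759 [pair 1] h(905,905)=(905*31+905)%997=47 [pair 2] -> [715, 759, 47]
  Sibling for proof at L1: 177
L3: h(715,759)=(715*31+759)%997=990 [pair 0] h(47,47)=(47*31+47)%997=507 [pair 1] -> [990, 507]
  Sibling for proof at L2: 759
L4: h(990,507)=(990*31+507)%997=290 [pair 0] -> [290]
  Sibling for proof at L3: 507
Root: 290
Proof path (sibling hashes from leaf to root): [5, 177, 759, 507]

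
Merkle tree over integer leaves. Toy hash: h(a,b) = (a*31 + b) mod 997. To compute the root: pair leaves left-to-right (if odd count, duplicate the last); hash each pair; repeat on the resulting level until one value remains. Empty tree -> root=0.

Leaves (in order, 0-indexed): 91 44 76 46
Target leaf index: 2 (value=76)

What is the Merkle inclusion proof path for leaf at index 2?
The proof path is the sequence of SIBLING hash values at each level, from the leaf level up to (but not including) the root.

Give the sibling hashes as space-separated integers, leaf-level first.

L0 (leaves): [91, 44, 76, 46], target index=2
L1: h(91,44)=(91*31+44)%997=871 [pair 0] h(76,46)=(76*31+46)%997=408 [pair 1] -> [871, 408]
  Sibling for proof at L0: 46
L2: h(871,408)=(871*31+408)%997=490 [pair 0] -> [490]
  Sibling for proof at L1: 871
Root: 490
Proof path (sibling hashes from leaf to root): [46, 871]

Answer: 46 871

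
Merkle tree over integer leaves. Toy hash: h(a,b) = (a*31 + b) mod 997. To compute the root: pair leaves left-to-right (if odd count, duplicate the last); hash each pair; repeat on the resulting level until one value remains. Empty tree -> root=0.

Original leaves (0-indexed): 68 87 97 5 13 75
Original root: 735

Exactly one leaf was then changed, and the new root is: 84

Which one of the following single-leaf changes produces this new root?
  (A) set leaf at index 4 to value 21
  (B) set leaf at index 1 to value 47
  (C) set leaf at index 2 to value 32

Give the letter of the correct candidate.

Answer: C

Derivation:
Original leaves: [68, 87, 97, 5, 13, 75]
Target new root: 84
Try each candidate change and compute the resulting root:
Candidate A: set leaf[4] = 21 -> leaves = [68, 87, 97, 5, 21, 75]
  L0: [68, 87, 97, 5, 21, 75]
  L1: h(68,87)=(68*31+87)%997=201 h(97,5)=(97*31+5)%997=21 h(21,75)=(21*31+75)%997=726 -> [201, 21, 726]
  L2: h(201,21)=(201*31+21)%997=270 h(726,726)=(726*31+726)%997=301 -> [270, 301]
  L3: h(270,301)=(270*31+301)%997=695 -> [695]
  root = 695 != target 84
Candidate B: set leaf[1] = 47 -> leaves = [68, 47, 97, 5, 13, 75]
  L0: [68, 47, 97, 5, 13, 75]
  L1: h(68,47)=(68*31+47)%997=161 h(97,5)=(97*31+5)%997=21 h(13,75)=(13*31+75)%997=478 -> [161, 21, 478]
  L2: h(161,21)=(161*31+21)%997=27 h(478,478)=(478*31+478)%997=341 -> [27, 341]
  L3: h(27,341)=(27*31+341)%997=181 -> [181]
  root = 181 != target 84
Candidate C: set leaf[2] = 32 -> leaves = [68, 87, 32, 5, 13, 75]
  L0: [68, 87, 32, 5, 13, 75]
  L1: h(68,87)=(68*31+87)%997=201 h(32,5)=(32*31+5)%997=0 h(13,75)=(13*31+75)%997=478 -> [201, 0, 478]
  L2: h(201,0)=(201*31+0)%997=249 h(478,478)=(478*31+478)%997=341 -> [249, 341]
  L3: h(249,341)=(249*31+341)%997=84 -> [84]
  root = 84 == target 84  ** MATCH **
Candidate C produces the target root.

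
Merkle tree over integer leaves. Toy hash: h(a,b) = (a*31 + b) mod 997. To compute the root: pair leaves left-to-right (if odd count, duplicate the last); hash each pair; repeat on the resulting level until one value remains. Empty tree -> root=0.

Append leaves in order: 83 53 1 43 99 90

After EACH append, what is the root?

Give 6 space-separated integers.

Answer: 83 632 681 723 161 870

Derivation:
After append 83 (leaves=[83]):
  L0: [83]
  root=83
After append 53 (leaves=[83, 53]):
  L0: [83, 53]
  L1: h(83,53)=(83*31+53)%997=632 -> [632]
  root=632
After append 1 (leaves=[83, 53, 1]):
  L0: [83, 53, 1]
  L1: h(83,53)=(83*31+53)%997=632 h(1,1)=(1*31+1)%997=32 -> [632, 32]
  L2: h(632,32)=(632*31+32)%997=681 -> [681]
  root=681
After append 43 (leaves=[83, 53, 1, 43]):
  L0: [83, 53, 1, 43]
  L1: h(83,53)=(83*31+53)%997=632 h(1,43)=(1*31+43)%997=74 -> [632, 74]
  L2: h(632,74)=(632*31+74)%997=723 -> [723]
  root=723
After append 99 (leaves=[83, 53, 1, 43, 99]):
  L0: [83, 53, 1, 43, 99]
  L1: h(83,53)=(83*31+53)%997=632 h(1,43)=(1*31+43)%997=74 h(99,99)=(99*31+99)%997=177 -> [632, 74, 177]
  L2: h(632,74)=(632*31+74)%997=723 h(177,177)=(177*31+177)%997=679 -> [723, 679]
  L3: h(723,679)=(723*31+679)%997=161 -> [161]
  root=161
After append 90 (leaves=[83, 53, 1, 43, 99, 90]):
  L0: [83, 53, 1, 43, 99, 90]
  L1: h(83,53)=(83*31+53)%997=632 h(1,43)=(1*31+43)%997=74 h(99,90)=(99*31+90)%997=168 -> [632, 74, 168]
  L2: h(632,74)=(632*31+74)%997=723 h(168,168)=(168*31+168)%997=391 -> [723, 391]
  L3: h(723,391)=(723*31+391)%997=870 -> [870]
  root=870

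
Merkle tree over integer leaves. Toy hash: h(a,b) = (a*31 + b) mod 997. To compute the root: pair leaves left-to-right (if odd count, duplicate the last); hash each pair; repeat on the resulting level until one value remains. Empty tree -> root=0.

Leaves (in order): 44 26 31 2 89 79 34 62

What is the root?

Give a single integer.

L0: [44, 26, 31, 2, 89, 79, 34, 62]
L1: h(44,26)=(44*31+26)%997=393 h(31,2)=(31*31+2)%997=963 h(89,79)=(89*31+79)%997=844 h(34,62)=(34*31+62)%997=119 -> [393, 963, 844, 119]
L2: h(393,963)=(393*31+963)%997=185 h(844,119)=(844*31+119)%997=361 -> [185, 361]
L3: h(185,361)=(185*31+361)%997=114 -> [114]

Answer: 114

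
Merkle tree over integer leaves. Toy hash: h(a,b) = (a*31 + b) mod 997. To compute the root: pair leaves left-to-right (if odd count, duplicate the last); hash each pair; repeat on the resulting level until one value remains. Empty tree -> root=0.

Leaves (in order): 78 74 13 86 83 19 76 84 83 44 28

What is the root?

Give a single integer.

Answer: 809

Derivation:
L0: [78, 74, 13, 86, 83, 19, 76, 84, 83, 44, 28]
L1: h(78,74)=(78*31+74)%997=498 h(13,86)=(13*31+86)%997=489 h(83,19)=(83*31+19)%997=598 h(76,84)=(76*31+84)%997=446 h(83,44)=(83*31+44)%997=623 h(28,28)=(28*31+28)%997=896 -> [498, 489, 598, 446, 623, 896]
L2: h(498,489)=(498*31+489)%997=972 h(598,446)=(598*31+446)%997=41 h(623,896)=(623*31+896)%997=269 -> [972, 41, 269]
L3: h(972,41)=(972*31+41)%997=263 h(269,269)=(269*31+269)%997=632 -> [263, 632]
L4: h(263,632)=(263*31+632)%997=809 -> [809]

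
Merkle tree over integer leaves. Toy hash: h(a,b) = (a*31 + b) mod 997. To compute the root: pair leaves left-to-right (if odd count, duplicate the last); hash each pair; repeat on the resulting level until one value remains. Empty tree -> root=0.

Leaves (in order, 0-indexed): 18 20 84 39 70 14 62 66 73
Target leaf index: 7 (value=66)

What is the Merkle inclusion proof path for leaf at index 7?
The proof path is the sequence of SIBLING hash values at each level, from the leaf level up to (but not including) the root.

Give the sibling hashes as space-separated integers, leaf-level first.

Answer: 62 190 621 261

Derivation:
L0 (leaves): [18, 20, 84, 39, 70, 14, 62, 66, 73], target index=7
L1: h(18,20)=(18*31+20)%997=578 [pair 0] h(84,39)=(84*31+39)%997=649 [pair 1] h(70,14)=(70*31+14)%997=190 [pair 2] h(62,66)=(62*31+66)%997=991 [pair 3] h(73,73)=(73*31+73)%997=342 [pair 4] -> [578, 649, 190, 991, 342]
  Sibling for proof at L0: 62
L2: h(578,649)=(578*31+649)%997=621 [pair 0] h(190,991)=(190*31+991)%997=899 [pair 1] h(342,342)=(342*31+342)%997=974 [pair 2] -> [621, 899, 974]
  Sibling for proof at L1: 190
L3: h(621,899)=(621*31+899)%997=210 [pair 0] h(974,974)=(974*31+974)%997=261 [pair 1] -> [210, 261]
  Sibling for proof at L2: 621
L4: h(210,261)=(210*31+261)%997=789 [pair 0] -> [789]
  Sibling for proof at L3: 261
Root: 789
Proof path (sibling hashes from leaf to root): [62, 190, 621, 261]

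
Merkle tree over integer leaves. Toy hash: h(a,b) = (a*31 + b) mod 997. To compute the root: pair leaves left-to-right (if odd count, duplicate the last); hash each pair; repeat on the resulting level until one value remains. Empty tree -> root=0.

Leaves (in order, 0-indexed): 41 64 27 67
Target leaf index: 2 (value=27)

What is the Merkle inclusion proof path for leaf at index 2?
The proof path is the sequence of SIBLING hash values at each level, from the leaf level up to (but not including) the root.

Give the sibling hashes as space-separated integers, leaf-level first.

L0 (leaves): [41, 64, 27, 67], target index=2
L1: h(41,64)=(41*31+64)%997=338 [pair 0] h(27,67)=(27*31+67)%997=904 [pair 1] -> [338, 904]
  Sibling for proof at L0: 67
L2: h(338,904)=(338*31+904)%997=415 [pair 0] -> [415]
  Sibling for proof at L1: 338
Root: 415
Proof path (sibling hashes from leaf to root): [67, 338]

Answer: 67 338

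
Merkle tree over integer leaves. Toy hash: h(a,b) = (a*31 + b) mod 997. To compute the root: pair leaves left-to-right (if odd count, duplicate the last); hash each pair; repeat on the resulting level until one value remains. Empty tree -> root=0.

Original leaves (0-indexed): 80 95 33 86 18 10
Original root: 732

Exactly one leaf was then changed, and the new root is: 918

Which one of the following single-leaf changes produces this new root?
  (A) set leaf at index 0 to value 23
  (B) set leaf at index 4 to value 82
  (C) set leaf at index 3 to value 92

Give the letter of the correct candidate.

Original leaves: [80, 95, 33, 86, 18, 10]
Target new root: 918
Try each candidate change and compute the resulting root:
Candidate A: set leaf[0] = 23 -> leaves = [23, 95, 33, 86, 18, 10]
  L0: [23, 95, 33, 86, 18, 10]
  L1: h(23,95)=(23*31+95)%997=808 h(33,86)=(33*31+86)%997=112 h(18,10)=(18*31+10)%997=568 -> [808, 112, 568]
  L2: h(808,112)=(808*31+112)%997=235 h(568,568)=(568*31+568)%997=230 -> [235, 230]
  L3: h(235,230)=(235*31+230)%997=536 -> [536]
  root = 536 != target 918
Candidate B: set leaf[4] = 82 -> leaves = [80, 95, 33, 86, 82, 10]
  L0: [80, 95, 33, 86, 82, 10]
  L1: h(80,95)=(80*31+95)%997=581 h(33,86)=(33*31+86)%997=112 h(82,10)=(82*31+10)%997=558 -> [581, 112, 558]
  L2: h(581,112)=(581*31+112)%997=177 h(558,558)=(558*31+558)%997=907 -> [177, 907]
  L3: h(177,907)=(177*31+907)%997=412 -> [412]
  root = 412 != target 918
Candidate C: set leaf[3] = 92 -> leaves = [80, 95, 33, 92, 18, 10]
  L0: [80, 95, 33, 92, 18, 10]
  L1: h(80,95)=(80*31+95)%997=581 h(33,92)=(33*31+92)%997=118 h(18,10)=(18*31+10)%997=568 -> [581, 118, 568]
  L2: h(581,118)=(581*31+118)%997=183 h(568,568)=(568*31+568)%997=230 -> [183, 230]
  L3: h(183,230)=(183*31+230)%997=918 -> [918]
  root = 918 == target 918  ** MATCH **
Candidate C produces the target root.

Answer: C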